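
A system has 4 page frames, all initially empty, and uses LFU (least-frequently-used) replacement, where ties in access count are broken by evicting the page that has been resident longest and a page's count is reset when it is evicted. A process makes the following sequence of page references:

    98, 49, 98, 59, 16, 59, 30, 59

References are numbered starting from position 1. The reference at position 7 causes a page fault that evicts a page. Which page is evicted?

49

pos 1: 98 → miss, frames (98)
pos 2: 49 → miss, frames (98 49)
pos 3: 98 → hit
pos 4: 59 → miss, frames (98 49 59)
pos 5: 16 → miss, frames (98 49 59 16)
pos 6: 59 → hit
pos 7: 30 → miss, evict 49, frames (98 59 16 30)
At position 7, page 49 is evicted.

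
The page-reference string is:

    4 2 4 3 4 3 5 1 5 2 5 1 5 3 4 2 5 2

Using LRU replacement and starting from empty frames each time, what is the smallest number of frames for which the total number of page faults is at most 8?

f=1: 18 faults
f=2: 11 faults
f=3: 10 faults
f=4: 8 faults
f=5: 5 faults
Smallest f with faults ≤ 8 is 4.

4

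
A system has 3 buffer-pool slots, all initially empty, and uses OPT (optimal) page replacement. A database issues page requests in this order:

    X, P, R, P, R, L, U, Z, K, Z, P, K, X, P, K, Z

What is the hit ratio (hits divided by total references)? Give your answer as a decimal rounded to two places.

X -> fault, frames [X]
P -> fault, frames [X, P]
R -> fault, frames [X, P, R]
P -> hit
R -> hit
L -> fault, evict R, frames [X, P, L]
U -> fault, evict L, frames [X, P, U]
Z -> fault, evict U, frames [X, P, Z]
K -> fault, evict X, frames [P, Z, K]
Z -> hit
P -> hit
K -> hit
X -> fault, evict Z, frames [P, K, X]
P -> hit
K -> hit
Z -> fault, evict X, frames [P, K, Z]
Hits: 7 of 16 references → 7/16 = 0.4375.

0.44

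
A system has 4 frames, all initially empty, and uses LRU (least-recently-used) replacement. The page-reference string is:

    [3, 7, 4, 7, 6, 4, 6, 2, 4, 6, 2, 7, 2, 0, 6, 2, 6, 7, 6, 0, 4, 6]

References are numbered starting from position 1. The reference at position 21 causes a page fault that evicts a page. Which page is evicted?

2

pos 1: 3 -> fault, frames (3)
pos 2: 7 -> fault, frames (3 7)
pos 3: 4 -> fault, frames (3 7 4)
pos 4: 7 -> hit
pos 5: 6 -> fault, frames (3 4 7 6)
pos 6: 4 -> hit
pos 7: 6 -> hit
pos 8: 2 -> fault, evict 3, frames (7 4 6 2)
pos 9: 4 -> hit
pos 10: 6 -> hit
pos 11: 2 -> hit
pos 12: 7 -> hit
pos 13: 2 -> hit
pos 14: 0 -> fault, evict 4, frames (6 7 2 0)
pos 15: 6 -> hit
pos 16: 2 -> hit
pos 17: 6 -> hit
pos 18: 7 -> hit
pos 19: 6 -> hit
pos 20: 0 -> hit
pos 21: 4 -> fault, evict 2, frames (7 6 0 4)
At position 21, page 2 is evicted.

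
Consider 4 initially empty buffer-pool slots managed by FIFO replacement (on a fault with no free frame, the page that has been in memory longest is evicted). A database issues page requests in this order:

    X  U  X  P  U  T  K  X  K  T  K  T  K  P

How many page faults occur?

X -> miss, frames (X)
U -> miss, frames (X U)
X -> hit
P -> miss, frames (X U P)
U -> hit
T -> miss, frames (X U P T)
K -> miss, evict X, frames (U P T K)
X -> miss, evict U, frames (P T K X)
K -> hit
T -> hit
K -> hit
T -> hit
K -> hit
P -> hit
Page faults: 6.

6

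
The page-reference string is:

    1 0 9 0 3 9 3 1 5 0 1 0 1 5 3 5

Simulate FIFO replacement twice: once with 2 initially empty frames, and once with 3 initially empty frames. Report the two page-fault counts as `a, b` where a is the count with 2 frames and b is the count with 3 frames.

10, 8

2 frames: F F F . F . . F F F F . . F F . → 10 faults.
3 frames: F F F . F . . F F F . . . . F . → 8 faults.
8 < 10: adding a frame reduced faults, as is typical.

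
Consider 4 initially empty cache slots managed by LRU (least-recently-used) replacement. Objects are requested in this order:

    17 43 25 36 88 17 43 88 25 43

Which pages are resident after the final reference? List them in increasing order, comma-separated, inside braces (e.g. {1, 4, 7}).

{17, 25, 43, 88}

17 -> fault, frames [17]
43 -> fault, frames [17, 43]
25 -> fault, frames [17, 43, 25]
36 -> fault, frames [17, 43, 25, 36]
88 -> fault, evict 17, frames [43, 25, 36, 88]
17 -> fault, evict 43, frames [25, 36, 88, 17]
43 -> fault, evict 25, frames [36, 88, 17, 43]
88 -> hit
25 -> fault, evict 36, frames [17, 43, 88, 25]
43 -> hit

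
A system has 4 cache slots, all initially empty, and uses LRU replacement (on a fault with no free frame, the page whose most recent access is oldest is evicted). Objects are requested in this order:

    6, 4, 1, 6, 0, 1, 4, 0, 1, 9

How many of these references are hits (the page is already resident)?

5

6 -> fault, frames (6)
4 -> fault, frames (6 4)
1 -> fault, frames (6 4 1)
6 -> hit
0 -> fault, frames (4 1 6 0)
1 -> hit
4 -> hit
0 -> hit
1 -> hit
9 -> fault, evict 6, frames (4 0 1 9)
Hits: 5.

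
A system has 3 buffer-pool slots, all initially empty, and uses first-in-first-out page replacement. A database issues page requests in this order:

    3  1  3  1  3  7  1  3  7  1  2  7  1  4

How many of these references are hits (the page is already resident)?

9

3 → fault, frames {3}
1 → fault, frames {3,1}
3 → hit
1 → hit
3 → hit
7 → fault, frames {3,1,7}
1 → hit
3 → hit
7 → hit
1 → hit
2 → fault, evict 3, frames {1,7,2}
7 → hit
1 → hit
4 → fault, evict 1, frames {7,2,4}
Hits: 9.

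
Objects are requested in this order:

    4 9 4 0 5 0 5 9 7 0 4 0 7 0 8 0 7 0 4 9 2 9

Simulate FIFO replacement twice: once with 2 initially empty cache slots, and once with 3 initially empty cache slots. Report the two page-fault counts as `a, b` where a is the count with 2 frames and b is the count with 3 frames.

16, 12

2 frames: F F . F F . . F F F F . F F F . F F F F F . → 16 faults.
3 frames: F F . F F . . . F . F F . . F . F . F F F . → 12 faults.
12 < 16: adding a frame reduced faults, as is typical.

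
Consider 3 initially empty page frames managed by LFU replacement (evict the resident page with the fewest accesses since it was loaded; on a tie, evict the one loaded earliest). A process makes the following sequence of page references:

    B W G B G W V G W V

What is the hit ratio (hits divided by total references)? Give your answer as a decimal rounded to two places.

0.60

B -> miss, frames (B)
W -> miss, frames (B W)
G -> miss, frames (B W G)
B -> hit
G -> hit
W -> hit
V -> miss, evict B, frames (W G V)
G -> hit
W -> hit
V -> hit
Hits: 6 of 10 references → 6/10 = 0.6000.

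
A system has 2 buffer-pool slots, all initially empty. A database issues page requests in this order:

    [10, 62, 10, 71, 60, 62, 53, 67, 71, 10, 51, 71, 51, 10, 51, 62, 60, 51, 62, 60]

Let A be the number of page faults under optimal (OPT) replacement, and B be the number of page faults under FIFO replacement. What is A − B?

Under OPT: F F . F F . F F F F F . . F . F F . F . → 13 faults.
Under FIFO: F F . F F F F F F F F F . F F F F F F F → 18 faults.
A − B = 13 − 18 = -5.

-5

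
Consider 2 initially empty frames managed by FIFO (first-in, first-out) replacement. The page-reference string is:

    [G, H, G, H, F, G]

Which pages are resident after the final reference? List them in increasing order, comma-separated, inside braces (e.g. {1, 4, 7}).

{F, G}

G: miss, frames (G)
H: miss, frames (G H)
G: hit
H: hit
F: miss, evict G, frames (H F)
G: miss, evict H, frames (F G)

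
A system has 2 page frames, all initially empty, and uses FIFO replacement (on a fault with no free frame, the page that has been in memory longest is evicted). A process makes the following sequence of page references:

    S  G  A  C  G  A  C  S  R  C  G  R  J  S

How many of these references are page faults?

14

S -> fault, frames {S}
G -> fault, frames {S,G}
A -> fault, evict S, frames {G,A}
C -> fault, evict G, frames {A,C}
G -> fault, evict A, frames {C,G}
A -> fault, evict C, frames {G,A}
C -> fault, evict G, frames {A,C}
S -> fault, evict A, frames {C,S}
R -> fault, evict C, frames {S,R}
C -> fault, evict S, frames {R,C}
G -> fault, evict R, frames {C,G}
R -> fault, evict C, frames {G,R}
J -> fault, evict G, frames {R,J}
S -> fault, evict R, frames {J,S}
Page faults: 14.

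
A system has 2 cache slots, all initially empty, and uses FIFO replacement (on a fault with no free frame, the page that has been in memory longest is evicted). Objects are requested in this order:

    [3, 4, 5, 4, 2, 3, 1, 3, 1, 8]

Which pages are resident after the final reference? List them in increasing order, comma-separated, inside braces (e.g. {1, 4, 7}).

{1, 8}

3 -> fault, frames (3)
4 -> fault, frames (3 4)
5 -> fault, evict 3, frames (4 5)
4 -> hit
2 -> fault, evict 4, frames (5 2)
3 -> fault, evict 5, frames (2 3)
1 -> fault, evict 2, frames (3 1)
3 -> hit
1 -> hit
8 -> fault, evict 3, frames (1 8)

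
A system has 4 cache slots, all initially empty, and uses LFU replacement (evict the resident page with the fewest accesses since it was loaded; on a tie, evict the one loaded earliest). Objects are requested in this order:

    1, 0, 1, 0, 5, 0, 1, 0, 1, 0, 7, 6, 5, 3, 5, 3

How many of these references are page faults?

7

1 -> fault, frames (1)
0 -> fault, frames (1 0)
1 -> hit
0 -> hit
5 -> fault, frames (1 0 5)
0 -> hit
1 -> hit
0 -> hit
1 -> hit
0 -> hit
7 -> fault, frames (1 0 5 7)
6 -> fault, evict 5, frames (1 0 7 6)
5 -> fault, evict 7, frames (1 0 6 5)
3 -> fault, evict 6, frames (1 0 5 3)
5 -> hit
3 -> hit
Page faults: 7.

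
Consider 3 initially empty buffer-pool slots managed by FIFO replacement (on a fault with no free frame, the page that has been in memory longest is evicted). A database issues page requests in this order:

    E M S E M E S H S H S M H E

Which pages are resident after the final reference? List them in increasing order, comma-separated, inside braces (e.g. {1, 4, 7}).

{E, H, S}

E -> fault, frames (E)
M -> fault, frames (E M)
S -> fault, frames (E M S)
E -> hit
M -> hit
E -> hit
S -> hit
H -> fault, evict E, frames (M S H)
S -> hit
H -> hit
S -> hit
M -> hit
H -> hit
E -> fault, evict M, frames (S H E)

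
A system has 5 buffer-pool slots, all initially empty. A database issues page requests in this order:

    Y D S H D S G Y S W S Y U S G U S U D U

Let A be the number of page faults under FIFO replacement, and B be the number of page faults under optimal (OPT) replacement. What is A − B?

3

Under FIFO: F F F F . . F . . F . F F F . . . . F . → 10 faults.
Under OPT: F F F F . . F . . F . . F . . . . . . . → 7 faults.
A − B = 10 − 7 = 3.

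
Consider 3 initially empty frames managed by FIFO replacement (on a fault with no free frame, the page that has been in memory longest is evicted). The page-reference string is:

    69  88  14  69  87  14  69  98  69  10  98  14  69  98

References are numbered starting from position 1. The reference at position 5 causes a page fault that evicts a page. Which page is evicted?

pos 1: 69 -> miss, frames {69}
pos 2: 88 -> miss, frames {69,88}
pos 3: 14 -> miss, frames {69,88,14}
pos 4: 69 -> hit
pos 5: 87 -> miss, evict 69, frames {88,14,87}
At position 5, page 69 is evicted.

69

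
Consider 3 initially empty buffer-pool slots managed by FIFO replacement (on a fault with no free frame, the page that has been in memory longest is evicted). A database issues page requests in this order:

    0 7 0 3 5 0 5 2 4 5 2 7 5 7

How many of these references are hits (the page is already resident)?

5

0: fault, frames [0]
7: fault, frames [0, 7]
0: hit
3: fault, frames [0, 7, 3]
5: fault, evict 0, frames [7, 3, 5]
0: fault, evict 7, frames [3, 5, 0]
5: hit
2: fault, evict 3, frames [5, 0, 2]
4: fault, evict 5, frames [0, 2, 4]
5: fault, evict 0, frames [2, 4, 5]
2: hit
7: fault, evict 2, frames [4, 5, 7]
5: hit
7: hit
Hits: 5.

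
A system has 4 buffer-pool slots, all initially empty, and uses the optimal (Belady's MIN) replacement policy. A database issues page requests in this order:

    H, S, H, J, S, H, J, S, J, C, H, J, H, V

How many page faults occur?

H: miss, frames (H)
S: miss, frames (H S)
H: hit
J: miss, frames (H S J)
S: hit
H: hit
J: hit
S: hit
J: hit
C: miss, frames (H S J C)
H: hit
J: hit
H: hit
V: miss, evict C, frames (H S J V)
Page faults: 5.

5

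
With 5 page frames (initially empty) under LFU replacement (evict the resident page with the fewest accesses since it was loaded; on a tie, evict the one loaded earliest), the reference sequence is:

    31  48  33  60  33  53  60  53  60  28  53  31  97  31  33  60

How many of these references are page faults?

8

31 -> fault, frames [31]
48 -> fault, frames [31, 48]
33 -> fault, frames [31, 48, 33]
60 -> fault, frames [31, 48, 33, 60]
33 -> hit
53 -> fault, frames [31, 48, 33, 60, 53]
60 -> hit
53 -> hit
60 -> hit
28 -> fault, evict 31, frames [48, 33, 60, 53, 28]
53 -> hit
31 -> fault, evict 48, frames [33, 60, 53, 28, 31]
97 -> fault, evict 28, frames [33, 60, 53, 31, 97]
31 -> hit
33 -> hit
60 -> hit
Page faults: 8.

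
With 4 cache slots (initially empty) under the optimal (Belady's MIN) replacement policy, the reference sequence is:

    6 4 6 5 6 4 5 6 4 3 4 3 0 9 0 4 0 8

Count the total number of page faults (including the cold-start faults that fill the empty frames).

6 → fault, frames {6}
4 → fault, frames {6,4}
6 → hit
5 → fault, frames {6,4,5}
6 → hit
4 → hit
5 → hit
6 → hit
4 → hit
3 → fault, frames {6,4,5,3}
4 → hit
3 → hit
0 → fault, evict 3, frames {6,4,5,0}
9 → fault, evict 5, frames {6,4,0,9}
0 → hit
4 → hit
0 → hit
8 → fault, evict 9, frames {6,4,0,8}
Page faults: 7.

7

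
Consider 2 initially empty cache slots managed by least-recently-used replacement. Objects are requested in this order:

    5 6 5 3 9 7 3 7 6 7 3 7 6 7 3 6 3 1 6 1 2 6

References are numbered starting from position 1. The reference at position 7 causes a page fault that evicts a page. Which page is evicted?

9

pos 1: 5 → miss, frames [5]
pos 2: 6 → miss, frames [5, 6]
pos 3: 5 → hit
pos 4: 3 → miss, evict 6, frames [5, 3]
pos 5: 9 → miss, evict 5, frames [3, 9]
pos 6: 7 → miss, evict 3, frames [9, 7]
pos 7: 3 → miss, evict 9, frames [7, 3]
At position 7, page 9 is evicted.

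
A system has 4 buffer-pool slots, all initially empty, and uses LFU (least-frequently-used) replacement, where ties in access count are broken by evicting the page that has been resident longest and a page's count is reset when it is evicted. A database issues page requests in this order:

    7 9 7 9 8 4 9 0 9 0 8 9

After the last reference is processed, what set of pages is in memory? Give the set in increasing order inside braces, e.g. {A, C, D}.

7 -> fault, frames {7}
9 -> fault, frames {7,9}
7 -> hit
9 -> hit
8 -> fault, frames {7,9,8}
4 -> fault, frames {7,9,8,4}
9 -> hit
0 -> fault, evict 8, frames {7,9,4,0}
9 -> hit
0 -> hit
8 -> fault, evict 4, frames {7,9,0,8}
9 -> hit

{0, 7, 8, 9}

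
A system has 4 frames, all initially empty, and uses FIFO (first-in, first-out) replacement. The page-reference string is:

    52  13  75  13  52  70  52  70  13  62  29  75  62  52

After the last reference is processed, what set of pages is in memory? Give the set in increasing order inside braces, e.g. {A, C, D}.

{29, 52, 62, 70}

52 -> miss, frames [52]
13 -> miss, frames [52, 13]
75 -> miss, frames [52, 13, 75]
13 -> hit
52 -> hit
70 -> miss, frames [52, 13, 75, 70]
52 -> hit
70 -> hit
13 -> hit
62 -> miss, evict 52, frames [13, 75, 70, 62]
29 -> miss, evict 13, frames [75, 70, 62, 29]
75 -> hit
62 -> hit
52 -> miss, evict 75, frames [70, 62, 29, 52]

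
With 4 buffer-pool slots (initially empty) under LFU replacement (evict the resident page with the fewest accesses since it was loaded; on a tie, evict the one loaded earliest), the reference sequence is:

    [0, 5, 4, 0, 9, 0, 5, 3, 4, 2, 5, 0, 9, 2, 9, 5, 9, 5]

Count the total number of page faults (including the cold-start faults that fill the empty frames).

0 -> fault, frames {0}
5 -> fault, frames {0,5}
4 -> fault, frames {0,5,4}
0 -> hit
9 -> fault, frames {0,5,4,9}
0 -> hit
5 -> hit
3 -> fault, evict 4, frames {0,5,9,3}
4 -> fault, evict 9, frames {0,5,3,4}
2 -> fault, evict 3, frames {0,5,4,2}
5 -> hit
0 -> hit
9 -> fault, evict 4, frames {0,5,2,9}
2 -> hit
9 -> hit
5 -> hit
9 -> hit
5 -> hit
Page faults: 8.

8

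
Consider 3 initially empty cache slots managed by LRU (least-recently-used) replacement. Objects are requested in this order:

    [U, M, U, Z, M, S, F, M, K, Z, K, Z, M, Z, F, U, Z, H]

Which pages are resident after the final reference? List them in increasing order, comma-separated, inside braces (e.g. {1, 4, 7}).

U → miss, frames (U)
M → miss, frames (U M)
U → hit
Z → miss, frames (M U Z)
M → hit
S → miss, evict U, frames (Z M S)
F → miss, evict Z, frames (M S F)
M → hit
K → miss, evict S, frames (F M K)
Z → miss, evict F, frames (M K Z)
K → hit
Z → hit
M → hit
Z → hit
F → miss, evict K, frames (M Z F)
U → miss, evict M, frames (Z F U)
Z → hit
H → miss, evict F, frames (U Z H)

{H, U, Z}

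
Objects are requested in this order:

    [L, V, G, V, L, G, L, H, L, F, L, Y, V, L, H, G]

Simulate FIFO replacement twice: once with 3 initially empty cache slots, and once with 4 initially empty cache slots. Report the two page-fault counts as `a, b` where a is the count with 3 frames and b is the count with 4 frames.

11, 10

3 frames: F F F . . . . F F F . F F F F F → 11 faults.
4 frames: F F F . . . . F . F F F F . F F → 10 faults.
10 < 11: adding a frame reduced faults, as is typical.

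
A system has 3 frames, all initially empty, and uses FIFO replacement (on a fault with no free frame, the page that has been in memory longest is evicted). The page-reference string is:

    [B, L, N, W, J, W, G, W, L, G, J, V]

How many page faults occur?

8

B → miss, frames (B)
L → miss, frames (B L)
N → miss, frames (B L N)
W → miss, evict B, frames (L N W)
J → miss, evict L, frames (N W J)
W → hit
G → miss, evict N, frames (W J G)
W → hit
L → miss, evict W, frames (J G L)
G → hit
J → hit
V → miss, evict J, frames (G L V)
Page faults: 8.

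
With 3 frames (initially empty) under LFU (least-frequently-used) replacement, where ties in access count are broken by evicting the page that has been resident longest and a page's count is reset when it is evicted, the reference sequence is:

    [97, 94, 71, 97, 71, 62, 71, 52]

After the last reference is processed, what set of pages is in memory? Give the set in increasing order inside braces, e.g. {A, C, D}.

97 -> fault, frames [97]
94 -> fault, frames [97, 94]
71 -> fault, frames [97, 94, 71]
97 -> hit
71 -> hit
62 -> fault, evict 94, frames [97, 71, 62]
71 -> hit
52 -> fault, evict 62, frames [97, 71, 52]

{52, 71, 97}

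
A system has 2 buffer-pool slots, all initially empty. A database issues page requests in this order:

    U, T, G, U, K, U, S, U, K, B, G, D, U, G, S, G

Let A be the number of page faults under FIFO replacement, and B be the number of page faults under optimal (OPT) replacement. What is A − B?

Under FIFO: F F F F F . F F F F F F F F F . → 14 faults.
Under OPT: F F F . F . F . F F F F . F F . → 11 faults.
A − B = 14 − 11 = 3.

3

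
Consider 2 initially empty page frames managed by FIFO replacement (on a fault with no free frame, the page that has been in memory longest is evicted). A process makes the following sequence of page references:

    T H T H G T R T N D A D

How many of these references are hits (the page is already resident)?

4

T → fault, frames {T}
H → fault, frames {T,H}
T → hit
H → hit
G → fault, evict T, frames {H,G}
T → fault, evict H, frames {G,T}
R → fault, evict G, frames {T,R}
T → hit
N → fault, evict T, frames {R,N}
D → fault, evict R, frames {N,D}
A → fault, evict N, frames {D,A}
D → hit
Hits: 4.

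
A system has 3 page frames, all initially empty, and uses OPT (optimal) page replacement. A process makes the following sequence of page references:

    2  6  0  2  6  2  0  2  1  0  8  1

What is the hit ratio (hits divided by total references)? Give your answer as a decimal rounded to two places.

2: miss, frames (2)
6: miss, frames (2 6)
0: miss, frames (2 6 0)
2: hit
6: hit
2: hit
0: hit
2: hit
1: miss, evict 6, frames (2 0 1)
0: hit
8: miss, evict 0, frames (2 1 8)
1: hit
Hits: 7 of 12 references → 7/12 = 0.5833.

0.58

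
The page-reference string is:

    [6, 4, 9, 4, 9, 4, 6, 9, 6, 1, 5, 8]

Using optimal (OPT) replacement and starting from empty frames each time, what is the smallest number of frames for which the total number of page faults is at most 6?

f=1: 12 faults
f=2: 7 faults
f=3: 6 faults
f=4: 6 faults
f=5: 6 faults
f=6: 6 faults
Smallest f with faults ≤ 6 is 3.

3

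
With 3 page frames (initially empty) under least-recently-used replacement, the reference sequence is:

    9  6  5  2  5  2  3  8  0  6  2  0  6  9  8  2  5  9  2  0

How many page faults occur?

9: miss, frames [9]
6: miss, frames [9, 6]
5: miss, frames [9, 6, 5]
2: miss, evict 9, frames [6, 5, 2]
5: hit
2: hit
3: miss, evict 6, frames [5, 2, 3]
8: miss, evict 5, frames [2, 3, 8]
0: miss, evict 2, frames [3, 8, 0]
6: miss, evict 3, frames [8, 0, 6]
2: miss, evict 8, frames [0, 6, 2]
0: hit
6: hit
9: miss, evict 2, frames [0, 6, 9]
8: miss, evict 0, frames [6, 9, 8]
2: miss, evict 6, frames [9, 8, 2]
5: miss, evict 9, frames [8, 2, 5]
9: miss, evict 8, frames [2, 5, 9]
2: hit
0: miss, evict 5, frames [9, 2, 0]
Page faults: 15.

15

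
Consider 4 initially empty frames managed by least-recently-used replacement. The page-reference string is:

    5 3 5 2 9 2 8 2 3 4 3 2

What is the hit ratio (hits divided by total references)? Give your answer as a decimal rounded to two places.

0.42

5 → miss, frames [5]
3 → miss, frames [5, 3]
5 → hit
2 → miss, frames [3, 5, 2]
9 → miss, frames [3, 5, 2, 9]
2 → hit
8 → miss, evict 3, frames [5, 9, 2, 8]
2 → hit
3 → miss, evict 5, frames [9, 8, 2, 3]
4 → miss, evict 9, frames [8, 2, 3, 4]
3 → hit
2 → hit
Hits: 5 of 12 references → 5/12 = 0.4167.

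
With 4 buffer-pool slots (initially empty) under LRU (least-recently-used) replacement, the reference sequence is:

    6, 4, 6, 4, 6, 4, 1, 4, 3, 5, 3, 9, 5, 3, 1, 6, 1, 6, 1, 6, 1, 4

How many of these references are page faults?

6 -> miss, frames {6}
4 -> miss, frames {6,4}
6 -> hit
4 -> hit
6 -> hit
4 -> hit
1 -> miss, frames {6,4,1}
4 -> hit
3 -> miss, frames {6,1,4,3}
5 -> miss, evict 6, frames {1,4,3,5}
3 -> hit
9 -> miss, evict 1, frames {4,5,3,9}
5 -> hit
3 -> hit
1 -> miss, evict 4, frames {9,5,3,1}
6 -> miss, evict 9, frames {5,3,1,6}
1 -> hit
6 -> hit
1 -> hit
6 -> hit
1 -> hit
4 -> miss, evict 5, frames {3,6,1,4}
Page faults: 9.

9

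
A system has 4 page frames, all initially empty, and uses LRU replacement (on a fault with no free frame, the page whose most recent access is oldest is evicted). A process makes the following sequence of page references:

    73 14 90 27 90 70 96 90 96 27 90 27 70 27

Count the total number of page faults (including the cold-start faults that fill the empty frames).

73 → fault, frames {73}
14 → fault, frames {73,14}
90 → fault, frames {73,14,90}
27 → fault, frames {73,14,90,27}
90 → hit
70 → fault, evict 73, frames {14,27,90,70}
96 → fault, evict 14, frames {27,90,70,96}
90 → hit
96 → hit
27 → hit
90 → hit
27 → hit
70 → hit
27 → hit
Page faults: 6.

6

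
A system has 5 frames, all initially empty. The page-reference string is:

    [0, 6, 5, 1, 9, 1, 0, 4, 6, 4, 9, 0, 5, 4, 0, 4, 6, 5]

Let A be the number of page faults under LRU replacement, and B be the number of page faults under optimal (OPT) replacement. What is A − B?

Under LRU: F F F F F . . F F . . . F . . . . . → 8 faults.
Under OPT: F F F F F . . F . . . . . . . . . . → 6 faults.
A − B = 8 − 6 = 2.

2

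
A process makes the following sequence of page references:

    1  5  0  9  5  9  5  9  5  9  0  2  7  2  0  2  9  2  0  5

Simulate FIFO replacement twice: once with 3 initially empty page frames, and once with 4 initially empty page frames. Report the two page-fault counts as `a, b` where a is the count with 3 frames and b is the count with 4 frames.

3 frames: F F F F . . . . . . . F F . F . F F . F → 10 faults.
4 frames: F F F F . . . . . . . F F . . . . . . F → 7 faults.
7 < 10: adding a frame reduced faults, as is typical.

10, 7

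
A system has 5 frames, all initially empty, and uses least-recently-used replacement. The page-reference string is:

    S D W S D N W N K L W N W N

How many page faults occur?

6

S -> miss, frames (S)
D -> miss, frames (S D)
W -> miss, frames (S D W)
S -> hit
D -> hit
N -> miss, frames (W S D N)
W -> hit
N -> hit
K -> miss, frames (S D W N K)
L -> miss, evict S, frames (D W N K L)
W -> hit
N -> hit
W -> hit
N -> hit
Page faults: 6.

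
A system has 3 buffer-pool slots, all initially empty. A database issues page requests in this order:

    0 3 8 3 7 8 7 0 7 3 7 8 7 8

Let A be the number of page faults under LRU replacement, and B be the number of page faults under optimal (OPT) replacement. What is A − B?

Under LRU: F F F . F . . F . F . F . . → 7 faults.
Under OPT: F F F . F . . . . F . . . . → 5 faults.
A − B = 7 − 5 = 2.

2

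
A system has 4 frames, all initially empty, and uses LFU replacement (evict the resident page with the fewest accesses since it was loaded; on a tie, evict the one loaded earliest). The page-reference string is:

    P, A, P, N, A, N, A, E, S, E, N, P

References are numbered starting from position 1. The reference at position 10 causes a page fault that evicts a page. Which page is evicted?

pos 1: P: fault, frames {P}
pos 2: A: fault, frames {P,A}
pos 3: P: hit
pos 4: N: fault, frames {P,A,N}
pos 5: A: hit
pos 6: N: hit
pos 7: A: hit
pos 8: E: fault, frames {P,A,N,E}
pos 9: S: fault, evict E, frames {P,A,N,S}
pos 10: E: fault, evict S, frames {P,A,N,E}
At position 10, page S is evicted.

S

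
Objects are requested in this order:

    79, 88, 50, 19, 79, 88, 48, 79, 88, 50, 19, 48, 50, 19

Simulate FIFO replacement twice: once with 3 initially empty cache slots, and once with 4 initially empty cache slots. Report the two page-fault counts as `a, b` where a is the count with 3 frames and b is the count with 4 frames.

3 frames: F F F F F F F . . F F . . . → 9 faults.
4 frames: F F F F . . F F F F F F . . → 10 faults.
10 > 9: adding a frame increased faults — Belady's anomaly.

9, 10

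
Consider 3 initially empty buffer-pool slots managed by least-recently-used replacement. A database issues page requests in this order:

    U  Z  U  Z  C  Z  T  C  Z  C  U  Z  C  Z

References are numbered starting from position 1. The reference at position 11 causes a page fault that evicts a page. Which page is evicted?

pos 1: U → fault, frames (U)
pos 2: Z → fault, frames (U Z)
pos 3: U → hit
pos 4: Z → hit
pos 5: C → fault, frames (U Z C)
pos 6: Z → hit
pos 7: T → fault, evict U, frames (C Z T)
pos 8: C → hit
pos 9: Z → hit
pos 10: C → hit
pos 11: U → fault, evict T, frames (Z C U)
At position 11, page T is evicted.

T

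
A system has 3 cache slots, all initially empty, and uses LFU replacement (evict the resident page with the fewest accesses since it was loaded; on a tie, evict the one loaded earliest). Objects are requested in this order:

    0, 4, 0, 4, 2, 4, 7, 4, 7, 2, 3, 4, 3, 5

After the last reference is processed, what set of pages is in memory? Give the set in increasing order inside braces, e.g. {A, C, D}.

0: miss, frames {0}
4: miss, frames {0,4}
0: hit
4: hit
2: miss, frames {0,4,2}
4: hit
7: miss, evict 2, frames {0,4,7}
4: hit
7: hit
2: miss, evict 0, frames {4,7,2}
3: miss, evict 2, frames {4,7,3}
4: hit
3: hit
5: miss, evict 7, frames {4,3,5}

{3, 4, 5}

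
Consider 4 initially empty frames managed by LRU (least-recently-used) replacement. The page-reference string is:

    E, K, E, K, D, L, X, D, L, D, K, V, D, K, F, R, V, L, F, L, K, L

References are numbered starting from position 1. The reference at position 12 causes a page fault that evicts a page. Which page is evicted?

pos 1: E: miss, frames {E}
pos 2: K: miss, frames {E,K}
pos 3: E: hit
pos 4: K: hit
pos 5: D: miss, frames {E,K,D}
pos 6: L: miss, frames {E,K,D,L}
pos 7: X: miss, evict E, frames {K,D,L,X}
pos 8: D: hit
pos 9: L: hit
pos 10: D: hit
pos 11: K: hit
pos 12: V: miss, evict X, frames {L,D,K,V}
At position 12, page X is evicted.

X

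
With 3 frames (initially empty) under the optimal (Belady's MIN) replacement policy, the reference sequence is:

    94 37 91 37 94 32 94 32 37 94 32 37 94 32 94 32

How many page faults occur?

4

94: miss, frames {94}
37: miss, frames {94,37}
91: miss, frames {94,37,91}
37: hit
94: hit
32: miss, evict 91, frames {94,37,32}
94: hit
32: hit
37: hit
94: hit
32: hit
37: hit
94: hit
32: hit
94: hit
32: hit
Page faults: 4.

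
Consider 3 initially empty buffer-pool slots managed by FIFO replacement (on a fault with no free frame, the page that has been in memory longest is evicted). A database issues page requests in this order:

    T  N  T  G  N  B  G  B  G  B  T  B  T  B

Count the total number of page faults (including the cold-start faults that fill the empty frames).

5

T → miss, frames (T)
N → miss, frames (T N)
T → hit
G → miss, frames (T N G)
N → hit
B → miss, evict T, frames (N G B)
G → hit
B → hit
G → hit
B → hit
T → miss, evict N, frames (G B T)
B → hit
T → hit
B → hit
Page faults: 5.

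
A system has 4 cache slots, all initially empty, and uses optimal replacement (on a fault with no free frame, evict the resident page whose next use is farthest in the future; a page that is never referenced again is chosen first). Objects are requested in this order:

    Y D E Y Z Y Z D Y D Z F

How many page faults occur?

5

Y: miss, frames [Y]
D: miss, frames [Y, D]
E: miss, frames [Y, D, E]
Y: hit
Z: miss, frames [Y, D, E, Z]
Y: hit
Z: hit
D: hit
Y: hit
D: hit
Z: hit
F: miss, evict Z, frames [Y, D, E, F]
Page faults: 5.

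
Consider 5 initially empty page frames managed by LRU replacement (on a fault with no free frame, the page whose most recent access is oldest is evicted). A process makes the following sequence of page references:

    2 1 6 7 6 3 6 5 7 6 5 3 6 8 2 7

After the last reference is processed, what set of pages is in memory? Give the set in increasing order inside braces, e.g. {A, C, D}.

{2, 3, 6, 7, 8}

2 -> fault, frames [2]
1 -> fault, frames [2, 1]
6 -> fault, frames [2, 1, 6]
7 -> fault, frames [2, 1, 6, 7]
6 -> hit
3 -> fault, frames [2, 1, 7, 6, 3]
6 -> hit
5 -> fault, evict 2, frames [1, 7, 3, 6, 5]
7 -> hit
6 -> hit
5 -> hit
3 -> hit
6 -> hit
8 -> fault, evict 1, frames [7, 5, 3, 6, 8]
2 -> fault, evict 7, frames [5, 3, 6, 8, 2]
7 -> fault, evict 5, frames [3, 6, 8, 2, 7]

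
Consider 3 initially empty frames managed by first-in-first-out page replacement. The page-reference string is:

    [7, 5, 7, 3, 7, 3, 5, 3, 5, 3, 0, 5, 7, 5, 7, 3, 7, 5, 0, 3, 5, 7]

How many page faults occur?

7 -> fault, frames {7}
5 -> fault, frames {7,5}
7 -> hit
3 -> fault, frames {7,5,3}
7 -> hit
3 -> hit
5 -> hit
3 -> hit
5 -> hit
3 -> hit
0 -> fault, evict 7, frames {5,3,0}
5 -> hit
7 -> fault, evict 5, frames {3,0,7}
5 -> fault, evict 3, frames {0,7,5}
7 -> hit
3 -> fault, evict 0, frames {7,5,3}
7 -> hit
5 -> hit
0 -> fault, evict 7, frames {5,3,0}
3 -> hit
5 -> hit
7 -> fault, evict 5, frames {3,0,7}
Page faults: 9.

9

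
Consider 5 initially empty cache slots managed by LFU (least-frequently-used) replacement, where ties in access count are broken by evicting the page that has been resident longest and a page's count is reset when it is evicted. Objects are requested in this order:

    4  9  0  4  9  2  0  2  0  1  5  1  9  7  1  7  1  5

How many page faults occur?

4 -> fault, frames {4}
9 -> fault, frames {4,9}
0 -> fault, frames {4,9,0}
4 -> hit
9 -> hit
2 -> fault, frames {4,9,0,2}
0 -> hit
2 -> hit
0 -> hit
1 -> fault, frames {4,9,0,2,1}
5 -> fault, evict 1, frames {4,9,0,2,5}
1 -> fault, evict 5, frames {4,9,0,2,1}
9 -> hit
7 -> fault, evict 1, frames {4,9,0,2,7}
1 -> fault, evict 7, frames {4,9,0,2,1}
7 -> fault, evict 1, frames {4,9,0,2,7}
1 -> fault, evict 7, frames {4,9,0,2,1}
5 -> fault, evict 1, frames {4,9,0,2,5}
Page faults: 12.

12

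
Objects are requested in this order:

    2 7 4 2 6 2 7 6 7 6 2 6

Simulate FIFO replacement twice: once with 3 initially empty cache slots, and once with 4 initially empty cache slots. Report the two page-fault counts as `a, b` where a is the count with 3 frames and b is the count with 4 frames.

3 frames: F F F . F F F . . . . . → 6 faults.
4 frames: F F F . F . . . . . . . → 4 faults.
4 < 6: adding a frame reduced faults, as is typical.

6, 4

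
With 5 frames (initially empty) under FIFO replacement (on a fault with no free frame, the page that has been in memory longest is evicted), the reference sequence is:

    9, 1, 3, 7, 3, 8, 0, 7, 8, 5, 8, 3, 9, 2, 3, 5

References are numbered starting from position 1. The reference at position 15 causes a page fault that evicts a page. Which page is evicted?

pos 1: 9 -> miss, frames [9]
pos 2: 1 -> miss, frames [9, 1]
pos 3: 3 -> miss, frames [9, 1, 3]
pos 4: 7 -> miss, frames [9, 1, 3, 7]
pos 5: 3 -> hit
pos 6: 8 -> miss, frames [9, 1, 3, 7, 8]
pos 7: 0 -> miss, evict 9, frames [1, 3, 7, 8, 0]
pos 8: 7 -> hit
pos 9: 8 -> hit
pos 10: 5 -> miss, evict 1, frames [3, 7, 8, 0, 5]
pos 11: 8 -> hit
pos 12: 3 -> hit
pos 13: 9 -> miss, evict 3, frames [7, 8, 0, 5, 9]
pos 14: 2 -> miss, evict 7, frames [8, 0, 5, 9, 2]
pos 15: 3 -> miss, evict 8, frames [0, 5, 9, 2, 3]
At position 15, page 8 is evicted.

8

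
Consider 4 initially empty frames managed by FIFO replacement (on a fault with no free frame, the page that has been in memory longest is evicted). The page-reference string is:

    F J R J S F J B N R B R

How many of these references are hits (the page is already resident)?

F -> fault, frames [F]
J -> fault, frames [F, J]
R -> fault, frames [F, J, R]
J -> hit
S -> fault, frames [F, J, R, S]
F -> hit
J -> hit
B -> fault, evict F, frames [J, R, S, B]
N -> fault, evict J, frames [R, S, B, N]
R -> hit
B -> hit
R -> hit
Hits: 6.

6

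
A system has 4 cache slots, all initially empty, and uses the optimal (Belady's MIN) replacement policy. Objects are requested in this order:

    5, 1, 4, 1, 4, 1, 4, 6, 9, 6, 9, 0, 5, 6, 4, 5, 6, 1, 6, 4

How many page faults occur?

5: fault, frames (5)
1: fault, frames (5 1)
4: fault, frames (5 1 4)
1: hit
4: hit
1: hit
4: hit
6: fault, frames (5 1 4 6)
9: fault, evict 1, frames (5 4 6 9)
6: hit
9: hit
0: fault, evict 9, frames (5 4 6 0)
5: hit
6: hit
4: hit
5: hit
6: hit
1: fault, evict 0, frames (5 4 6 1)
6: hit
4: hit
Page faults: 7.

7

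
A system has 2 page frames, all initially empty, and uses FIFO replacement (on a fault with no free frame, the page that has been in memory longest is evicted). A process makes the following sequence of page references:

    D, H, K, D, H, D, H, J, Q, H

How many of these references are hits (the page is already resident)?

2

D: fault, frames {D}
H: fault, frames {D,H}
K: fault, evict D, frames {H,K}
D: fault, evict H, frames {K,D}
H: fault, evict K, frames {D,H}
D: hit
H: hit
J: fault, evict D, frames {H,J}
Q: fault, evict H, frames {J,Q}
H: fault, evict J, frames {Q,H}
Hits: 2.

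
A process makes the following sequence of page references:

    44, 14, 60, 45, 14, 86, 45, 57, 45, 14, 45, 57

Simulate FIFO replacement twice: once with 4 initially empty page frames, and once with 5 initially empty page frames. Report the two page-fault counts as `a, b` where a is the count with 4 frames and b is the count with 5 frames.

4 frames: F F F F . F . F . F . . → 7 faults.
5 frames: F F F F . F . F . . . . → 6 faults.
6 < 7: adding a frame reduced faults, as is typical.

7, 6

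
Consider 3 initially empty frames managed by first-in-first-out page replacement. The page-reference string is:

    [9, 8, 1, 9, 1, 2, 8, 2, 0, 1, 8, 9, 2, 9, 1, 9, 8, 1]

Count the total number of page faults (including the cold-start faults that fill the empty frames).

9 -> fault, frames {9}
8 -> fault, frames {9,8}
1 -> fault, frames {9,8,1}
9 -> hit
1 -> hit
2 -> fault, evict 9, frames {8,1,2}
8 -> hit
2 -> hit
0 -> fault, evict 8, frames {1,2,0}
1 -> hit
8 -> fault, evict 1, frames {2,0,8}
9 -> fault, evict 2, frames {0,8,9}
2 -> fault, evict 0, frames {8,9,2}
9 -> hit
1 -> fault, evict 8, frames {9,2,1}
9 -> hit
8 -> fault, evict 9, frames {2,1,8}
1 -> hit
Page faults: 10.

10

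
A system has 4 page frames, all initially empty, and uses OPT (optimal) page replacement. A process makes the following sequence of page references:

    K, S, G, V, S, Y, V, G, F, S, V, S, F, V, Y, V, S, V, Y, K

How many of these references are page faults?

K → fault, frames (K)
S → fault, frames (K S)
G → fault, frames (K S G)
V → fault, frames (K S G V)
S → hit
Y → fault, evict K, frames (S G V Y)
V → hit
G → hit
F → fault, evict G, frames (S V Y F)
S → hit
V → hit
S → hit
F → hit
V → hit
Y → hit
V → hit
S → hit
V → hit
Y → hit
K → fault, evict F, frames (S V Y K)
Page faults: 7.

7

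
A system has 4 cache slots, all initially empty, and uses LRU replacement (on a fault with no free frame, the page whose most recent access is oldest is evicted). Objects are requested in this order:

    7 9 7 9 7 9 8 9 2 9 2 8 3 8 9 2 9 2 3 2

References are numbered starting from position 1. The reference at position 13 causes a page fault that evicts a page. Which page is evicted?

7

pos 1: 7 -> fault, frames {7}
pos 2: 9 -> fault, frames {7,9}
pos 3: 7 -> hit
pos 4: 9 -> hit
pos 5: 7 -> hit
pos 6: 9 -> hit
pos 7: 8 -> fault, frames {7,9,8}
pos 8: 9 -> hit
pos 9: 2 -> fault, frames {7,8,9,2}
pos 10: 9 -> hit
pos 11: 2 -> hit
pos 12: 8 -> hit
pos 13: 3 -> fault, evict 7, frames {9,2,8,3}
At position 13, page 7 is evicted.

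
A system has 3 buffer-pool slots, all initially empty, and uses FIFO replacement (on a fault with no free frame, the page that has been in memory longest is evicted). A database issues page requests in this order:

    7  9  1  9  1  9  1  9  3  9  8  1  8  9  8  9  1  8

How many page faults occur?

7

7 → fault, frames [7]
9 → fault, frames [7, 9]
1 → fault, frames [7, 9, 1]
9 → hit
1 → hit
9 → hit
1 → hit
9 → hit
3 → fault, evict 7, frames [9, 1, 3]
9 → hit
8 → fault, evict 9, frames [1, 3, 8]
1 → hit
8 → hit
9 → fault, evict 1, frames [3, 8, 9]
8 → hit
9 → hit
1 → fault, evict 3, frames [8, 9, 1]
8 → hit
Page faults: 7.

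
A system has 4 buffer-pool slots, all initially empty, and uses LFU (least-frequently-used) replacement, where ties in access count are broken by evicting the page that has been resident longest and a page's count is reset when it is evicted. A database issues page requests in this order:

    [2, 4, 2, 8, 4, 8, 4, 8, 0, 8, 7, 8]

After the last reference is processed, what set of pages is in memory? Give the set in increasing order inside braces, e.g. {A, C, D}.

2 → fault, frames [2]
4 → fault, frames [2, 4]
2 → hit
8 → fault, frames [2, 4, 8]
4 → hit
8 → hit
4 → hit
8 → hit
0 → fault, frames [2, 4, 8, 0]
8 → hit
7 → fault, evict 0, frames [2, 4, 8, 7]
8 → hit

{2, 4, 7, 8}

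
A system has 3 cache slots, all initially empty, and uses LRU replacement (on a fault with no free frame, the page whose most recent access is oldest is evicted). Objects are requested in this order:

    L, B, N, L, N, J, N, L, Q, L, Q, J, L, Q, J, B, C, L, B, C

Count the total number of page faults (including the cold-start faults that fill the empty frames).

L → fault, frames (L)
B → fault, frames (L B)
N → fault, frames (L B N)
L → hit
N → hit
J → fault, evict B, frames (L N J)
N → hit
L → hit
Q → fault, evict J, frames (N L Q)
L → hit
Q → hit
J → fault, evict N, frames (L Q J)
L → hit
Q → hit
J → hit
B → fault, evict L, frames (Q J B)
C → fault, evict Q, frames (J B C)
L → fault, evict J, frames (B C L)
B → hit
C → hit
Page faults: 9.

9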